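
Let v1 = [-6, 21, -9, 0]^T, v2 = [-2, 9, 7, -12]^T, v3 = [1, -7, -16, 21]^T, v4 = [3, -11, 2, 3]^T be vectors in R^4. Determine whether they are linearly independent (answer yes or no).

no

Form the matrix with these vectors as rows and row reduce.
R2 ← R2 − (1/3)·R1: [0, 2, 10, -12]
R3 ← R3 + (1/6)·R1: [0, -7/2, -35/2, 21]
R4 ← R4 + (1/2)·R1: [0, -1/2, -5/2, 3]
R3 ← R3 + (7/4)·R2: [0, 0, 0, 0]
R4 ← R4 + (1/4)·R2: [0, 0, 0, 0]
2 nonzero rows, so the 4 vectors span a space of dimension 2.
Since 2 < 4, the vectors are linearly dependent.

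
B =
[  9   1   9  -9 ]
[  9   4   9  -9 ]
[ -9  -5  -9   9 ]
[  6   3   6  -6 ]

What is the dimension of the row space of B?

2

Row reduce to echelon form.
R2 ← R2 − R1: [0, 3, 0, 0]
R3 ← R3 + R1: [0, -4, 0, 0]
R4 ← R4 − (2/3)·R1: [0, 7/3, 0, 0]
R3 ← R3 + (4/3)·R2: [0, 0, 0, 0]
R4 ← R4 − (7/9)·R2: [0, 0, 0, 0]
Echelon form has 2 nonzero rows, so rank(B) = 2.
The row space has dimension equal to the rank: 2.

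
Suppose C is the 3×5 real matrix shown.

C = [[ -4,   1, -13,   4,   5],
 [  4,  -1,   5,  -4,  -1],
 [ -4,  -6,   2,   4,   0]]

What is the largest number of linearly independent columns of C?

3

Row reduce to echelon form.
R2 ← R2 + R1: [0, 0, -8, 0, 4]
R3 ← R3 − R1: [0, -7, 15, 0, -5]
Swap R2 ↔ R3
Echelon form has 3 nonzero rows, so rank(C) = 3.
The rank gives the maximum number of linearly independent columns: 3.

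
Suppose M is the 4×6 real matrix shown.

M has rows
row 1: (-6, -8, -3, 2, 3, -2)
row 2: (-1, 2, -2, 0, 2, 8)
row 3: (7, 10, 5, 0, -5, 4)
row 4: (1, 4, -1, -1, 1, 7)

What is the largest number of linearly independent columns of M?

Row reduce to echelon form.
R2 ← R2 − (1/6)·R1: [0, 10/3, -3/2, -1/3, 3/2, 25/3]
R3 ← R3 + (7/6)·R1: [0, 2/3, 3/2, 7/3, -3/2, 5/3]
R4 ← R4 + (1/6)·R1: [0, 8/3, -3/2, -2/3, 3/2, 20/3]
R3 ← R3 − (1/5)·R2: [0, 0, 9/5, 12/5, -9/5, 0]
R4 ← R4 − (4/5)·R2: [0, 0, -3/10, -2/5, 3/10, 0]
R4 ← R4 + (1/6)·R3: [0, 0, 0, 0, 0, 0]
Echelon form has 3 nonzero rows, so rank(M) = 3.
The rank gives the maximum number of linearly independent columns: 3.

3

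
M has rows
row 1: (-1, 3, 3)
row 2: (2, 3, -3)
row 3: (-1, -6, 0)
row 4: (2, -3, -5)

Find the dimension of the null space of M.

Row reduce to echelon form.
R2 ← R2 + (2)·R1: [0, 9, 3]
R3 ← R3 − R1: [0, -9, -3]
R4 ← R4 + (2)·R1: [0, 3, 1]
R3 ← R3 + R2: [0, 0, 0]
R4 ← R4 − (1/3)·R2: [0, 0, 0]
2 nonzero rows, so rank(M) = 2.
M has 3 columns; by rank–nullity, nullity = 3 − 2 = 1.

1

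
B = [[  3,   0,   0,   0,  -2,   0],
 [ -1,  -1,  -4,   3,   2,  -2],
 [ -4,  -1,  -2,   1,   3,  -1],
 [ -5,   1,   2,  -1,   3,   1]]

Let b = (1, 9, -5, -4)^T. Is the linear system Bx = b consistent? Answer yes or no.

Row reduce the augmented matrix [B | b].
R2 ← R2 + (1/3)·R1: [0, -1, -4, 3, 4/3, -2, 28/3]
R3 ← R3 + (4/3)·R1: [0, -1, -2, 1, 1/3, -1, -11/3]
R4 ← R4 + (5/3)·R1: [0, 1, 2, -1, -1/3, 1, -7/3]
R3 ← R3 − R2: [0, 0, 2, -2, -1, 1, -13]
R4 ← R4 + R2: [0, 0, -2, 2, 1, -1, 7]
R4 ← R4 + R3: [0, 0, 0, 0, 0, 0, -6]
The echelon form has 4 nonzero rows; the last pivot sits in the augmented column, so rank(B) = 3 but rank([B|b]) = 4.
Since the ranks differ, the system is inconsistent.

no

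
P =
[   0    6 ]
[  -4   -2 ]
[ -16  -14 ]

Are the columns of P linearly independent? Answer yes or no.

yes

Row reduce P to echelon form.
Swap R1 ↔ R2
R3 ← R3 − (4)·R1: [0, -6]
R3 ← R3 + R2: [0, 0]
2 pivots among 2 columns.
Every column is a pivot column, so the columns are linearly independent.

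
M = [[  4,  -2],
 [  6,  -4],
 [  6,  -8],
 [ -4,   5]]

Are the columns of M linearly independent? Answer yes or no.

Row reduce M to echelon form.
R2 ← R2 − (3/2)·R1: [0, -1]
R3 ← R3 − (3/2)·R1: [0, -5]
R4 ← R4 + R1: [0, 3]
R3 ← R3 − (5)·R2: [0, 0]
R4 ← R4 + (3)·R2: [0, 0]
2 pivots among 2 columns.
Every column is a pivot column, so the columns are linearly independent.

yes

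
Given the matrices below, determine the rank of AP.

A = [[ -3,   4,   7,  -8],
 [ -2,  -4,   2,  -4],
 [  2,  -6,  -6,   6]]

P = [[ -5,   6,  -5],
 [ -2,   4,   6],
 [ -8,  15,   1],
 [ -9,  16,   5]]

First compute AP:
[[ 23, -25,   6],
 [ 38, -62, -32],
 [ -4,  -6, -22]]
Now row reduce the product.
R2 ← R2 − (38/23)·R1: [0, -476/23, -964/23]
R3 ← R3 + (4/23)·R1: [0, -238/23, -482/23]
R3 ← R3 − (1/2)·R2: [0, 0, 0]
2 nonzero rows, so rank(AP) = 2.

2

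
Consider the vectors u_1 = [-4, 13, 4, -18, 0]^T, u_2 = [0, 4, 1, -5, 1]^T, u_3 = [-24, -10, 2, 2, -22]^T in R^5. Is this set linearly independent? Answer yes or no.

no

Form the matrix with these vectors as rows and row reduce.
R3 ← R3 − (6)·R1: [0, -88, -22, 110, -22]
R3 ← R3 + (22)·R2: [0, 0, 0, 0, 0]
2 nonzero rows, so the 3 vectors span a space of dimension 2.
Since 2 < 3, the vectors are linearly dependent.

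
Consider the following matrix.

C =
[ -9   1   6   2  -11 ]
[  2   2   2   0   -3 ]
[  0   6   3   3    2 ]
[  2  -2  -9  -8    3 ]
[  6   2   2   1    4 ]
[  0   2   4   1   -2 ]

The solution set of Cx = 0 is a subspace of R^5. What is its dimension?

Row reduce to echelon form.
R2 ← R2 + (2/9)·R1: [0, 20/9, 10/3, 4/9, -49/9]
R4 ← R4 + (2/9)·R1: [0, -16/9, -23/3, -68/9, 5/9]
R5 ← R5 + (2/3)·R1: [0, 8/3, 6, 7/3, -10/3]
R3 ← R3 − (27/10)·R2: [0, 0, -6, 9/5, 167/10]
R4 ← R4 + (4/5)·R2: [0, 0, -5, -36/5, -19/5]
R5 ← R5 − (6/5)·R2: [0, 0, 2, 9/5, 16/5]
R6 ← R6 − (9/10)·R2: [0, 0, 1, 3/5, 29/10]
R4 ← R4 − (5/6)·R3: [0, 0, 0, -87/10, -1063/60]
R5 ← R5 + (1/3)·R3: [0, 0, 0, 12/5, 263/30]
R6 ← R6 + (1/6)·R3: [0, 0, 0, 9/10, 341/60]
R5 ← R5 + (8/29)·R4: [0, 0, 0, 0, 225/58]
R6 ← R6 + (3/29)·R4: [0, 0, 0, 0, 335/87]
R6 ← R6 − (134/135)·R5: [0, 0, 0, 0, 0]
5 nonzero rows, so rank(C) = 5.
C has 5 columns; by rank–nullity, nullity = 5 − 5 = 0.

0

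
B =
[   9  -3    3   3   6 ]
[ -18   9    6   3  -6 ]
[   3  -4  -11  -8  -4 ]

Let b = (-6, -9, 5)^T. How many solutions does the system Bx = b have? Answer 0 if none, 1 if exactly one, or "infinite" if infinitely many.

0

Row reduce the augmented matrix [B | b].
R2 ← R2 + (2)·R1: [0, 3, 12, 9, 6, -21]
R3 ← R3 − (1/3)·R1: [0, -3, -12, -9, -6, 7]
R3 ← R3 + R2: [0, 0, 0, 0, 0, -14]
The echelon form has 3 nonzero rows; the last pivot sits in the augmented column, so rank(B) = 2 but rank([B|b]) = 3.
Since the ranks differ, the system is inconsistent.
It has no solutions.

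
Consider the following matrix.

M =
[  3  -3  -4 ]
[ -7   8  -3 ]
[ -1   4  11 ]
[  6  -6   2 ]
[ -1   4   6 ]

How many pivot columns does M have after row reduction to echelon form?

3

Row reduce to echelon form.
R2 ← R2 + (7/3)·R1: [0, 1, -37/3]
R3 ← R3 + (1/3)·R1: [0, 3, 29/3]
R4 ← R4 − (2)·R1: [0, 0, 10]
R5 ← R5 + (1/3)·R1: [0, 3, 14/3]
R3 ← R3 − (3)·R2: [0, 0, 140/3]
R5 ← R5 − (3)·R2: [0, 0, 125/3]
R4 ← R4 − (3/14)·R3: [0, 0, 0]
R5 ← R5 − (25/28)·R3: [0, 0, 0]
Echelon form has 3 nonzero rows, so rank(M) = 3.
Each nonzero row contributes one pivot column: 3 pivot columns.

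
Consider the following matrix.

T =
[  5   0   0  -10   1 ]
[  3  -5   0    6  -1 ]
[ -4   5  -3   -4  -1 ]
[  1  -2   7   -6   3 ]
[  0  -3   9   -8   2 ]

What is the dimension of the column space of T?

Row reduce to echelon form.
R2 ← R2 − (3/5)·R1: [0, -5, 0, 12, -8/5]
R3 ← R3 + (4/5)·R1: [0, 5, -3, -12, -1/5]
R4 ← R4 − (1/5)·R1: [0, -2, 7, -4, 14/5]
R3 ← R3 + R2: [0, 0, -3, 0, -9/5]
R4 ← R4 − (2/5)·R2: [0, 0, 7, -44/5, 86/25]
R5 ← R5 − (3/5)·R2: [0, 0, 9, -76/5, 74/25]
R4 ← R4 + (7/3)·R3: [0, 0, 0, -44/5, -19/25]
R5 ← R5 + (3)·R3: [0, 0, 0, -76/5, -61/25]
R5 ← R5 − (19/11)·R4: [0, 0, 0, 0, -62/55]
Echelon form has 5 nonzero rows, so rank(T) = 5.
The column space has dimension equal to the rank: 5.

5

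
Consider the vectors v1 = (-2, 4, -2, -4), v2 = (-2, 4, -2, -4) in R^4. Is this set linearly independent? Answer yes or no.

Form the matrix with these vectors as rows and row reduce.
R2 ← R2 − R1: [0, 0, 0, 0]
1 nonzero row, so the 2 vectors span a space of dimension 1.
Since 1 < 2, the vectors are linearly dependent.

no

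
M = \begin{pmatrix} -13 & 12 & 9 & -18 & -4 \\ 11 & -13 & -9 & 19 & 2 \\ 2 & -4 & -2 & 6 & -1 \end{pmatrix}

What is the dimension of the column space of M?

Row reduce to echelon form.
R2 ← R2 + (11/13)·R1: [0, -37/13, -18/13, 49/13, -18/13]
R3 ← R3 + (2/13)·R1: [0, -28/13, -8/13, 42/13, -21/13]
R3 ← R3 − (28/37)·R2: [0, 0, 16/37, 14/37, -21/37]
Echelon form has 3 nonzero rows, so rank(M) = 3.
The column space has dimension equal to the rank: 3.

3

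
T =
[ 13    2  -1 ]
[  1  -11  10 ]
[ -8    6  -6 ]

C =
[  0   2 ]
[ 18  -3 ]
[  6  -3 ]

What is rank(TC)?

First compute TC:
[[ 30,  23],
 [-138,   5],
 [ 72, -16]]
Now row reduce the product.
R2 ← R2 + (23/5)·R1: [0, 554/5]
R3 ← R3 − (12/5)·R1: [0, -356/5]
R3 ← R3 + (178/277)·R2: [0, 0]
2 nonzero rows, so rank(TC) = 2.

2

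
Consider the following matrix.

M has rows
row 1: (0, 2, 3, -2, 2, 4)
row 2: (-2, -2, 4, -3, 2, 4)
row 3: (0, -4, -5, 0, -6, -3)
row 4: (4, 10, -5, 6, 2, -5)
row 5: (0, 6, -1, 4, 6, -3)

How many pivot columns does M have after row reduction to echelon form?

4

Row reduce to echelon form.
Swap R1 ↔ R2
R4 ← R4 + (2)·R1: [0, 6, 3, 0, 6, 3]
R3 ← R3 + (2)·R2: [0, 0, 1, -4, -2, 5]
R4 ← R4 − (3)·R2: [0, 0, -6, 6, 0, -9]
R5 ← R5 − (3)·R2: [0, 0, -10, 10, 0, -15]
R4 ← R4 + (6)·R3: [0, 0, 0, -18, -12, 21]
R5 ← R5 + (10)·R3: [0, 0, 0, -30, -20, 35]
R5 ← R5 − (5/3)·R4: [0, 0, 0, 0, 0, 0]
Echelon form has 4 nonzero rows, so rank(M) = 4.
Each nonzero row contributes one pivot column: 4 pivot columns.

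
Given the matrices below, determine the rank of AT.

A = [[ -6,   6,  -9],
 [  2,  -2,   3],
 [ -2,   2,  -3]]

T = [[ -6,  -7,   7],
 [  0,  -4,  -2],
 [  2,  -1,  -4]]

1

First compute AT:
[[ 18,  27, -18],
 [ -6,  -9,   6],
 [  6,   9,  -6]]
Now row reduce the product.
R2 ← R2 + (1/3)·R1: [0, 0, 0]
R3 ← R3 − (1/3)·R1: [0, 0, 0]
1 nonzero row, so rank(AT) = 1.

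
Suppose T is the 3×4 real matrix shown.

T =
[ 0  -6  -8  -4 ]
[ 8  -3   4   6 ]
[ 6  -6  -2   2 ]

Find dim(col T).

Row reduce to echelon form.
Swap R1 ↔ R2
R3 ← R3 − (3/4)·R1: [0, -15/4, -5, -5/2]
R3 ← R3 − (5/8)·R2: [0, 0, 0, 0]
Echelon form has 2 nonzero rows, so rank(T) = 2.
The column space has dimension equal to the rank: 2.

2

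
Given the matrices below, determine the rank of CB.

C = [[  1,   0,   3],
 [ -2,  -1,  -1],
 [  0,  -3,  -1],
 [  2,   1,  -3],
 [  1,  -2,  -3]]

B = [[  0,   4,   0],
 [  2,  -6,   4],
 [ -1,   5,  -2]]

2

First compute CB:
[[ -3,  19,  -6],
 [ -1,  -7,  -2],
 [ -5,  13, -10],
 [  5, -13,  10],
 [ -1,   1,  -2]]
Now row reduce the product.
R2 ← R2 − (1/3)·R1: [0, -40/3, 0]
R3 ← R3 − (5/3)·R1: [0, -56/3, 0]
R4 ← R4 + (5/3)·R1: [0, 56/3, 0]
R5 ← R5 − (1/3)·R1: [0, -16/3, 0]
R3 ← R3 − (7/5)·R2: [0, 0, 0]
R4 ← R4 + (7/5)·R2: [0, 0, 0]
R5 ← R5 − (2/5)·R2: [0, 0, 0]
2 nonzero rows, so rank(CB) = 2.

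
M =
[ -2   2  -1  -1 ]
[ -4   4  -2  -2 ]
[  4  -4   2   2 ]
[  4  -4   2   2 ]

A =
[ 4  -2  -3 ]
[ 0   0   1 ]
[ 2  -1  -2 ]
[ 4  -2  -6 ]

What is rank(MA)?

First compute MA:
[[-14,   7,  16],
 [-28,  14,  32],
 [ 28, -14, -32],
 [ 28, -14, -32]]
Now row reduce the product.
R2 ← R2 − (2)·R1: [0, 0, 0]
R3 ← R3 + (2)·R1: [0, 0, 0]
R4 ← R4 + (2)·R1: [0, 0, 0]
1 nonzero row, so rank(MA) = 1.

1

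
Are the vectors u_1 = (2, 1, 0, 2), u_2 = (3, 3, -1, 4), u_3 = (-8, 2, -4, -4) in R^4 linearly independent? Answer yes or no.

Form the matrix with these vectors as rows and row reduce.
R2 ← R2 − (3/2)·R1: [0, 3/2, -1, 1]
R3 ← R3 + (4)·R1: [0, 6, -4, 4]
R3 ← R3 − (4)·R2: [0, 0, 0, 0]
2 nonzero rows, so the 3 vectors span a space of dimension 2.
Since 2 < 3, the vectors are linearly dependent.

no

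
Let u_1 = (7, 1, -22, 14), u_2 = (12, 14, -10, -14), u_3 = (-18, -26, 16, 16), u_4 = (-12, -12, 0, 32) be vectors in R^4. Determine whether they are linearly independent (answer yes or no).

Form the matrix with these vectors as rows and row reduce.
R2 ← R2 − (12/7)·R1: [0, 86/7, 194/7, -38]
R3 ← R3 + (18/7)·R1: [0, -164/7, -284/7, 52]
R4 ← R4 + (12/7)·R1: [0, -72/7, -264/7, 56]
R3 ← R3 + (82/43)·R2: [0, 0, 528/43, -880/43]
R4 ← R4 + (36/43)·R2: [0, 0, -624/43, 1040/43]
R4 ← R4 + (13/11)·R3: [0, 0, 0, 0]
3 nonzero rows, so the 4 vectors span a space of dimension 3.
Since 3 < 4, the vectors are linearly dependent.

no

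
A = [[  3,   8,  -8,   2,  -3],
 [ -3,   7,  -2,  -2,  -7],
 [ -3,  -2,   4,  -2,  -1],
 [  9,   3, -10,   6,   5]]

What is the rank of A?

2

Row reduce to echelon form.
R2 ← R2 + R1: [0, 15, -10, 0, -10]
R3 ← R3 + R1: [0, 6, -4, 0, -4]
R4 ← R4 − (3)·R1: [0, -21, 14, 0, 14]
R3 ← R3 − (2/5)·R2: [0, 0, 0, 0, 0]
R4 ← R4 + (7/5)·R2: [0, 0, 0, 0, 0]
Echelon form has 2 nonzero rows, so rank(A) = 2.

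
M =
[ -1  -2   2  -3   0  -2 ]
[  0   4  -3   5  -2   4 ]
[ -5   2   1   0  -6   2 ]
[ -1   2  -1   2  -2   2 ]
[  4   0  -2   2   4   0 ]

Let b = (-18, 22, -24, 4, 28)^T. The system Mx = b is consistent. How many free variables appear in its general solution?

Row reduce the augmented matrix [M | b].
R3 ← R3 − (5)·R1: [0, 12, -9, 15, -6, 12, 66]
R4 ← R4 − R1: [0, 4, -3, 5, -2, 4, 22]
R5 ← R5 + (4)·R1: [0, -8, 6, -10, 4, -8, -44]
R3 ← R3 − (3)·R2: [0, 0, 0, 0, 0, 0, 0]
R4 ← R4 − R2: [0, 0, 0, 0, 0, 0, 0]
R5 ← R5 + (2)·R2: [0, 0, 0, 0, 0, 0, 0]
The echelon form has 2 nonzero rows, and every pivot lies in the first 6 columns, so rank(M) = rank([M|b]) = 2.
The system is consistent.
Free variables = (unknowns) − (rank) = 6 − 2 = 4.

4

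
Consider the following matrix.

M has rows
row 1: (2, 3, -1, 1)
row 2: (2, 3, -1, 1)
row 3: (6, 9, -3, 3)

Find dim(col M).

1

Row reduce to echelon form.
R2 ← R2 − R1: [0, 0, 0, 0]
R3 ← R3 − (3)·R1: [0, 0, 0, 0]
Echelon form has 1 nonzero row, so rank(M) = 1.
The column space has dimension equal to the rank: 1.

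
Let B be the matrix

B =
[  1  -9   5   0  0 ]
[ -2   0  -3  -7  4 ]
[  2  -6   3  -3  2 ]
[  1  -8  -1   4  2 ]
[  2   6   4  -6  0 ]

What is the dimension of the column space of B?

Row reduce to echelon form.
R2 ← R2 + (2)·R1: [0, -18, 7, -7, 4]
R3 ← R3 − (2)·R1: [0, 12, -7, -3, 2]
R4 ← R4 − R1: [0, 1, -6, 4, 2]
R5 ← R5 − (2)·R1: [0, 24, -6, -6, 0]
R3 ← R3 + (2/3)·R2: [0, 0, -7/3, -23/3, 14/3]
R4 ← R4 + (1/18)·R2: [0, 0, -101/18, 65/18, 20/9]
R5 ← R5 + (4/3)·R2: [0, 0, 10/3, -46/3, 16/3]
R4 ← R4 − (101/42)·R3: [0, 0, 0, 463/21, -9]
R5 ← R5 + (10/7)·R3: [0, 0, 0, -184/7, 12]
R5 ← R5 + (552/463)·R4: [0, 0, 0, 0, 588/463]
Echelon form has 5 nonzero rows, so rank(B) = 5.
The column space has dimension equal to the rank: 5.

5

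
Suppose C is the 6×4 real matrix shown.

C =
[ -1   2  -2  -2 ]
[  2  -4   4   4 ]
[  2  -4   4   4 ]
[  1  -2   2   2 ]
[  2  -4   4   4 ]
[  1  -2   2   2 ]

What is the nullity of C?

Row reduce to echelon form.
R2 ← R2 + (2)·R1: [0, 0, 0, 0]
R3 ← R3 + (2)·R1: [0, 0, 0, 0]
R4 ← R4 + R1: [0, 0, 0, 0]
R5 ← R5 + (2)·R1: [0, 0, 0, 0]
R6 ← R6 + R1: [0, 0, 0, 0]
1 nonzero row, so rank(C) = 1.
C has 4 columns; by rank–nullity, nullity = 4 − 1 = 3.

3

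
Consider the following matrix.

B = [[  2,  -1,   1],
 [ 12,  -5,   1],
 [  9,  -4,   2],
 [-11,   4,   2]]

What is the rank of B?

2

Row reduce to echelon form.
R2 ← R2 − (6)·R1: [0, 1, -5]
R3 ← R3 − (9/2)·R1: [0, 1/2, -5/2]
R4 ← R4 + (11/2)·R1: [0, -3/2, 15/2]
R3 ← R3 − (1/2)·R2: [0, 0, 0]
R4 ← R4 + (3/2)·R2: [0, 0, 0]
Echelon form has 2 nonzero rows, so rank(B) = 2.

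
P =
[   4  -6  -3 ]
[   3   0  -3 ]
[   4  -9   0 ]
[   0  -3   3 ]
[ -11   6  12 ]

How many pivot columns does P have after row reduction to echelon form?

3

Row reduce to echelon form.
R2 ← R2 − (3/4)·R1: [0, 9/2, -3/4]
R3 ← R3 − R1: [0, -3, 3]
R5 ← R5 + (11/4)·R1: [0, -21/2, 15/4]
R3 ← R3 + (2/3)·R2: [0, 0, 5/2]
R4 ← R4 + (2/3)·R2: [0, 0, 5/2]
R5 ← R5 + (7/3)·R2: [0, 0, 2]
R4 ← R4 − R3: [0, 0, 0]
R5 ← R5 − (4/5)·R3: [0, 0, 0]
Echelon form has 3 nonzero rows, so rank(P) = 3.
Each nonzero row contributes one pivot column: 3 pivot columns.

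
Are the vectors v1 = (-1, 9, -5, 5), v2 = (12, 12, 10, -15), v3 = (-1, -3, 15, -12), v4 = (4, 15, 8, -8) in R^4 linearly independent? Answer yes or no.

yes

Form the matrix with these vectors as rows and row reduce.
R2 ← R2 + (12)·R1: [0, 120, -50, 45]
R3 ← R3 − R1: [0, -12, 20, -17]
R4 ← R4 + (4)·R1: [0, 51, -12, 12]
R3 ← R3 + (1/10)·R2: [0, 0, 15, -25/2]
R4 ← R4 − (17/40)·R2: [0, 0, 37/4, -57/8]
R4 ← R4 − (37/60)·R3: [0, 0, 0, 7/12]
4 nonzero rows, so the 4 vectors span a space of dimension 4.
Since 4 = 4, the vectors are linearly independent.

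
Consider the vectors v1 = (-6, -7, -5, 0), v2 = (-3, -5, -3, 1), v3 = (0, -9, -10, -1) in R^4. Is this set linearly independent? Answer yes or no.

Form the matrix with these vectors as rows and row reduce.
R2 ← R2 − (1/2)·R1: [0, -3/2, -1/2, 1]
R3 ← R3 − (6)·R2: [0, 0, -7, -7]
3 nonzero rows, so the 3 vectors span a space of dimension 3.
Since 3 = 3, the vectors are linearly independent.

yes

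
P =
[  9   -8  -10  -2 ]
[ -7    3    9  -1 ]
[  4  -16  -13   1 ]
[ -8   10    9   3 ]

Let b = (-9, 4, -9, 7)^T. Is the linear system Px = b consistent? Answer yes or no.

no

Row reduce the augmented matrix [P | b].
R2 ← R2 + (7/9)·R1: [0, -29/9, 11/9, -23/9, -3]
R3 ← R3 − (4/9)·R1: [0, -112/9, -77/9, 17/9, -5]
R4 ← R4 + (8/9)·R1: [0, 26/9, 1/9, 11/9, -1]
R3 ← R3 − (112/29)·R2: [0, 0, -385/29, 341/29, 191/29]
R4 ← R4 + (26/29)·R2: [0, 0, 35/29, -31/29, -107/29]
R4 ← R4 + (1/11)·R3: [0, 0, 0, 0, -34/11]
The echelon form has 4 nonzero rows; the last pivot sits in the augmented column, so rank(P) = 3 but rank([P|b]) = 4.
Since the ranks differ, the system is inconsistent.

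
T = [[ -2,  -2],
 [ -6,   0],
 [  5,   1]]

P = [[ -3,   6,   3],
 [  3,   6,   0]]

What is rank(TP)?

2

First compute TP:
[[  0, -24,  -6],
 [ 18, -36, -18],
 [-12,  36,  15]]
Now row reduce the product.
Swap R1 ↔ R2
R3 ← R3 + (2/3)·R1: [0, 12, 3]
R3 ← R3 + (1/2)·R2: [0, 0, 0]
2 nonzero rows, so rank(TP) = 2.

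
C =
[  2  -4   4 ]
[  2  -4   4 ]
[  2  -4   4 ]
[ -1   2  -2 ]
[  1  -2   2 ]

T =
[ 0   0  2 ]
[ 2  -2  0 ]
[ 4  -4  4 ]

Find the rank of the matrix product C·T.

1

First compute CT:
[[  8,  -8,  20],
 [  8,  -8,  20],
 [  8,  -8,  20],
 [ -4,   4, -10],
 [  4,  -4,  10]]
Now row reduce the product.
R2 ← R2 − R1: [0, 0, 0]
R3 ← R3 − R1: [0, 0, 0]
R4 ← R4 + (1/2)·R1: [0, 0, 0]
R5 ← R5 − (1/2)·R1: [0, 0, 0]
1 nonzero row, so rank(CT) = 1.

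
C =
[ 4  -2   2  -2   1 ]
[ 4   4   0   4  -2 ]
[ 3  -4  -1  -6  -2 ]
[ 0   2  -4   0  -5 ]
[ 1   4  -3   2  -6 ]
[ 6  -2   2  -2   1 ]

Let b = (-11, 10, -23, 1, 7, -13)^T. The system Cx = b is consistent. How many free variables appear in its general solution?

Row reduce the augmented matrix [C | b].
R2 ← R2 − R1: [0, 6, -2, 6, -3, 21]
R3 ← R3 − (3/4)·R1: [0, -5/2, -5/2, -9/2, -11/4, -59/4]
R5 ← R5 − (1/4)·R1: [0, 9/2, -7/2, 5/2, -25/4, 39/4]
R6 ← R6 − (3/2)·R1: [0, 1, -1, 1, -1/2, 7/2]
R3 ← R3 + (5/12)·R2: [0, 0, -10/3, -2, -4, -6]
R4 ← R4 − (1/3)·R2: [0, 0, -10/3, -2, -4, -6]
R5 ← R5 − (3/4)·R2: [0, 0, -2, -2, -4, -6]
R6 ← R6 − (1/6)·R2: [0, 0, -2/3, 0, 0, 0]
R4 ← R4 − R3: [0, 0, 0, 0, 0, 0]
R5 ← R5 − (3/5)·R3: [0, 0, 0, -4/5, -8/5, -12/5]
R6 ← R6 − (1/5)·R3: [0, 0, 0, 2/5, 4/5, 6/5]
Swap R4 ↔ R5
R6 ← R6 + (1/2)·R4: [0, 0, 0, 0, 0, 0]
The echelon form has 4 nonzero rows, and every pivot lies in the first 5 columns, so rank(C) = rank([C|b]) = 4.
The system is consistent.
Free variables = (unknowns) − (rank) = 5 − 4 = 1.

1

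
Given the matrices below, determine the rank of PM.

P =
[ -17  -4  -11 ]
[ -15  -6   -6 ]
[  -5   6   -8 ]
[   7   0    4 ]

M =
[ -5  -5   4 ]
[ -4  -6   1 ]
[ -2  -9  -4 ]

First compute PM:
[[123, 208, -28],
 [111, 165, -42],
 [ 17,  61,  18],
 [-43, -71,  12]]
Now row reduce the product.
R2 ← R2 − (37/41)·R1: [0, -931/41, -686/41]
R3 ← R3 − (17/123)·R1: [0, 3967/123, 2690/123]
R4 ← R4 + (43/123)·R1: [0, 211/123, 272/123]
R3 ← R3 + (3967/2793)·R2: [0, 0, -36/19]
R4 ← R4 + (211/2793)·R2: [0, 0, 18/19]
R4 ← R4 + (1/2)·R3: [0, 0, 0]
3 nonzero rows, so rank(PM) = 3.

3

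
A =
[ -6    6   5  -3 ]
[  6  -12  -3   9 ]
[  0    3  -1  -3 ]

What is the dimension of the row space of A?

2

Row reduce to echelon form.
R2 ← R2 + R1: [0, -6, 2, 6]
R3 ← R3 + (1/2)·R2: [0, 0, 0, 0]
Echelon form has 2 nonzero rows, so rank(A) = 2.
The row space has dimension equal to the rank: 2.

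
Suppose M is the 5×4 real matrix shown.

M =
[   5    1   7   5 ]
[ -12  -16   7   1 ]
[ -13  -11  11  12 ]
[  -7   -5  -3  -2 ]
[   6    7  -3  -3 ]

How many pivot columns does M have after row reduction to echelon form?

4

Row reduce to echelon form.
R2 ← R2 + (12/5)·R1: [0, -68/5, 119/5, 13]
R3 ← R3 + (13/5)·R1: [0, -42/5, 146/5, 25]
R4 ← R4 + (7/5)·R1: [0, -18/5, 34/5, 5]
R5 ← R5 − (6/5)·R1: [0, 29/5, -57/5, -9]
R3 ← R3 − (21/34)·R2: [0, 0, 29/2, 577/34]
R4 ← R4 − (9/34)·R2: [0, 0, 1/2, 53/34]
R5 ← R5 + (29/68)·R2: [0, 0, -5/4, -235/68]
R4 ← R4 − (1/29)·R3: [0, 0, 0, 480/493]
R5 ← R5 + (5/58)·R3: [0, 0, 0, -1965/986]
R5 ← R5 + (131/64)·R4: [0, 0, 0, 0]
Echelon form has 4 nonzero rows, so rank(M) = 4.
Each nonzero row contributes one pivot column: 4 pivot columns.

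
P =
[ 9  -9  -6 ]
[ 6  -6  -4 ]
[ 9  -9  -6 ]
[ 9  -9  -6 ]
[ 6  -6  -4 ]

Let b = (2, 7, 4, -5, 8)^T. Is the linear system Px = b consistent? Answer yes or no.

Row reduce the augmented matrix [P | b].
R2 ← R2 − (2/3)·R1: [0, 0, 0, 17/3]
R3 ← R3 − R1: [0, 0, 0, 2]
R4 ← R4 − R1: [0, 0, 0, -7]
R5 ← R5 − (2/3)·R1: [0, 0, 0, 20/3]
R3 ← R3 − (6/17)·R2: [0, 0, 0, 0]
R4 ← R4 + (21/17)·R2: [0, 0, 0, 0]
R5 ← R5 − (20/17)·R2: [0, 0, 0, 0]
The echelon form has 2 nonzero rows; the last pivot sits in the augmented column, so rank(P) = 1 but rank([P|b]) = 2.
Since the ranks differ, the system is inconsistent.

no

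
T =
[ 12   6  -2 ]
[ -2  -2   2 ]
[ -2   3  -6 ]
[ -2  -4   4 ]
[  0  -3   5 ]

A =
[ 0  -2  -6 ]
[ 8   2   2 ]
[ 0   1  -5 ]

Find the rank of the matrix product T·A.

First compute TA:
[[ 48, -14, -50],
 [-16,   2,  -2],
 [ 24,   4,  48],
 [-32,   0, -16],
 [-24,  -1, -31]]
Now row reduce the product.
R2 ← R2 + (1/3)·R1: [0, -8/3, -56/3]
R3 ← R3 − (1/2)·R1: [0, 11, 73]
R4 ← R4 + (2/3)·R1: [0, -28/3, -148/3]
R5 ← R5 + (1/2)·R1: [0, -8, -56]
R3 ← R3 + (33/8)·R2: [0, 0, -4]
R4 ← R4 − (7/2)·R2: [0, 0, 16]
R5 ← R5 − (3)·R2: [0, 0, 0]
R4 ← R4 + (4)·R3: [0, 0, 0]
3 nonzero rows, so rank(TA) = 3.

3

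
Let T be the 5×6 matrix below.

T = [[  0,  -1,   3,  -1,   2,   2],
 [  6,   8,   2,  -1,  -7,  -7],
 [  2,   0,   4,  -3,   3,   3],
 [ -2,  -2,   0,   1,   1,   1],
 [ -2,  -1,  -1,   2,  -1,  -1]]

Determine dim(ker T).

Row reduce to echelon form.
Swap R1 ↔ R2
R3 ← R3 − (1/3)·R1: [0, -8/3, 10/3, -8/3, 16/3, 16/3]
R4 ← R4 + (1/3)·R1: [0, 2/3, 2/3, 2/3, -4/3, -4/3]
R5 ← R5 + (1/3)·R1: [0, 5/3, -1/3, 5/3, -10/3, -10/3]
R3 ← R3 − (8/3)·R2: [0, 0, -14/3, 0, 0, 0]
R4 ← R4 + (2/3)·R2: [0, 0, 8/3, 0, 0, 0]
R5 ← R5 + (5/3)·R2: [0, 0, 14/3, 0, 0, 0]
R4 ← R4 + (4/7)·R3: [0, 0, 0, 0, 0, 0]
R5 ← R5 + R3: [0, 0, 0, 0, 0, 0]
3 nonzero rows, so rank(T) = 3.
T has 6 columns; by rank–nullity, nullity = 6 − 3 = 3.

3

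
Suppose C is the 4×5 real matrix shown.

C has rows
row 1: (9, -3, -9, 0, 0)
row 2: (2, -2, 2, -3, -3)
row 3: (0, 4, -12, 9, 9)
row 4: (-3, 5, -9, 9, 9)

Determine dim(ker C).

Row reduce to echelon form.
R2 ← R2 − (2/9)·R1: [0, -4/3, 4, -3, -3]
R4 ← R4 + (1/3)·R1: [0, 4, -12, 9, 9]
R3 ← R3 + (3)·R2: [0, 0, 0, 0, 0]
R4 ← R4 + (3)·R2: [0, 0, 0, 0, 0]
2 nonzero rows, so rank(C) = 2.
C has 5 columns; by rank–nullity, nullity = 5 − 2 = 3.

3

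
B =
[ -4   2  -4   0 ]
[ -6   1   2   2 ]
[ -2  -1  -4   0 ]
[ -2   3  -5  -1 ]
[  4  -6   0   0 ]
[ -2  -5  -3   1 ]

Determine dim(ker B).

1

Row reduce to echelon form.
R2 ← R2 − (3/2)·R1: [0, -2, 8, 2]
R3 ← R3 − (1/2)·R1: [0, -2, -2, 0]
R4 ← R4 − (1/2)·R1: [0, 2, -3, -1]
R5 ← R5 + R1: [0, -4, -4, 0]
R6 ← R6 − (1/2)·R1: [0, -6, -1, 1]
R3 ← R3 − R2: [0, 0, -10, -2]
R4 ← R4 + R2: [0, 0, 5, 1]
R5 ← R5 − (2)·R2: [0, 0, -20, -4]
R6 ← R6 − (3)·R2: [0, 0, -25, -5]
R4 ← R4 + (1/2)·R3: [0, 0, 0, 0]
R5 ← R5 − (2)·R3: [0, 0, 0, 0]
R6 ← R6 − (5/2)·R3: [0, 0, 0, 0]
3 nonzero rows, so rank(B) = 3.
B has 4 columns; by rank–nullity, nullity = 4 − 3 = 1.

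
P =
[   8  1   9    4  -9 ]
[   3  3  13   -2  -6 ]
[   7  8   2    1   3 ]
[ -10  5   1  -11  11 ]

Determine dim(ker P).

Row reduce to echelon form.
R2 ← R2 − (3/8)·R1: [0, 21/8, 77/8, -7/2, -21/8]
R3 ← R3 − (7/8)·R1: [0, 57/8, -47/8, -5/2, 87/8]
R4 ← R4 + (5/4)·R1: [0, 25/4, 49/4, -6, -1/4]
R3 ← R3 − (19/7)·R2: [0, 0, -32, 7, 18]
R4 ← R4 − (50/21)·R2: [0, 0, -32/3, 7/3, 6]
R4 ← R4 − (1/3)·R3: [0, 0, 0, 0, 0]
3 nonzero rows, so rank(P) = 3.
P has 5 columns; by rank–nullity, nullity = 5 − 3 = 2.

2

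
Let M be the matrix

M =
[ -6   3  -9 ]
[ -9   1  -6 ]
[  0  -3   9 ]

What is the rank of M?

Row reduce to echelon form.
R2 ← R2 − (3/2)·R1: [0, -7/2, 15/2]
R3 ← R3 − (6/7)·R2: [0, 0, 18/7]
Echelon form has 3 nonzero rows, so rank(M) = 3.

3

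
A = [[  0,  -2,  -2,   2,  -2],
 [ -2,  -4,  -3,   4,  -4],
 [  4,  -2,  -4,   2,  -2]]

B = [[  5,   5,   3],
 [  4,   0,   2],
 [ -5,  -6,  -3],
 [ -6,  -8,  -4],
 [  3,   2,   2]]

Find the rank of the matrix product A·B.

First compute AB:
[[-16,  -8, -10],
 [-47, -32, -29],
 [ 14,  24,   8]]
Now row reduce the product.
R2 ← R2 − (47/16)·R1: [0, -17/2, 3/8]
R3 ← R3 + (7/8)·R1: [0, 17, -3/4]
R3 ← R3 + (2)·R2: [0, 0, 0]
2 nonzero rows, so rank(AB) = 2.

2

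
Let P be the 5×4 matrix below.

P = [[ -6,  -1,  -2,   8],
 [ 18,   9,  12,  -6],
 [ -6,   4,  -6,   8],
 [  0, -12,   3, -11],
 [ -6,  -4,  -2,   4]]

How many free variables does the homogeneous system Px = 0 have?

Row reduce to echelon form.
R2 ← R2 + (3)·R1: [0, 6, 6, 18]
R3 ← R3 − R1: [0, 5, -4, 0]
R5 ← R5 − R1: [0, -3, 0, -4]
R3 ← R3 − (5/6)·R2: [0, 0, -9, -15]
R4 ← R4 + (2)·R2: [0, 0, 15, 25]
R5 ← R5 + (1/2)·R2: [0, 0, 3, 5]
R4 ← R4 + (5/3)·R3: [0, 0, 0, 0]
R5 ← R5 + (1/3)·R3: [0, 0, 0, 0]
3 nonzero rows, so rank(P) = 3.
P has 4 columns; by rank–nullity, nullity = 4 − 3 = 1.

1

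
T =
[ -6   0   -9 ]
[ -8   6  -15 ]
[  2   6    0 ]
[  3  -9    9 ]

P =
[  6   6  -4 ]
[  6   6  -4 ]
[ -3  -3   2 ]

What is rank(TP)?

First compute TP:
[[ -9,  -9,   6],
 [ 33,  33, -22],
 [ 48,  48, -32],
 [-63, -63,  42]]
Now row reduce the product.
R2 ← R2 + (11/3)·R1: [0, 0, 0]
R3 ← R3 + (16/3)·R1: [0, 0, 0]
R4 ← R4 − (7)·R1: [0, 0, 0]
1 nonzero row, so rank(TP) = 1.

1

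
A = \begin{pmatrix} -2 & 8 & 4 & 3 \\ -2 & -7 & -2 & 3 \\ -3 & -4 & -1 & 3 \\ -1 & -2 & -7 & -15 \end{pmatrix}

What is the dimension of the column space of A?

3

Row reduce to echelon form.
R2 ← R2 − R1: [0, -15, -6, 0]
R3 ← R3 − (3/2)·R1: [0, -16, -7, -3/2]
R4 ← R4 − (1/2)·R1: [0, -6, -9, -33/2]
R3 ← R3 − (16/15)·R2: [0, 0, -3/5, -3/2]
R4 ← R4 − (2/5)·R2: [0, 0, -33/5, -33/2]
R4 ← R4 − (11)·R3: [0, 0, 0, 0]
Echelon form has 3 nonzero rows, so rank(A) = 3.
The column space has dimension equal to the rank: 3.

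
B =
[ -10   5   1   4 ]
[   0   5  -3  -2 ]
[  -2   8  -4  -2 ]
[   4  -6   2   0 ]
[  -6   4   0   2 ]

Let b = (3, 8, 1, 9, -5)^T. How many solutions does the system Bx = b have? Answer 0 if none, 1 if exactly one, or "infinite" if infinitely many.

0

Row reduce the augmented matrix [B | b].
R3 ← R3 − (1/5)·R1: [0, 7, -21/5, -14/5, 2/5]
R4 ← R4 + (2/5)·R1: [0, -4, 12/5, 8/5, 51/5]
R5 ← R5 − (3/5)·R1: [0, 1, -3/5, -2/5, -34/5]
R3 ← R3 − (7/5)·R2: [0, 0, 0, 0, -54/5]
R4 ← R4 + (4/5)·R2: [0, 0, 0, 0, 83/5]
R5 ← R5 − (1/5)·R2: [0, 0, 0, 0, -42/5]
R4 ← R4 + (83/54)·R3: [0, 0, 0, 0, 0]
R5 ← R5 − (7/9)·R3: [0, 0, 0, 0, 0]
The echelon form has 3 nonzero rows; the last pivot sits in the augmented column, so rank(B) = 2 but rank([B|b]) = 3.
Since the ranks differ, the system is inconsistent.
It has no solutions.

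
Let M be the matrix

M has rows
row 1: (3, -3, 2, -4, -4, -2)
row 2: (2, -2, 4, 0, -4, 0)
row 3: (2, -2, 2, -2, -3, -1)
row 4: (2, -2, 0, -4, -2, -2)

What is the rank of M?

2

Row reduce to echelon form.
R2 ← R2 − (2/3)·R1: [0, 0, 8/3, 8/3, -4/3, 4/3]
R3 ← R3 − (2/3)·R1: [0, 0, 2/3, 2/3, -1/3, 1/3]
R4 ← R4 − (2/3)·R1: [0, 0, -4/3, -4/3, 2/3, -2/3]
R3 ← R3 − (1/4)·R2: [0, 0, 0, 0, 0, 0]
R4 ← R4 + (1/2)·R2: [0, 0, 0, 0, 0, 0]
Echelon form has 2 nonzero rows, so rank(M) = 2.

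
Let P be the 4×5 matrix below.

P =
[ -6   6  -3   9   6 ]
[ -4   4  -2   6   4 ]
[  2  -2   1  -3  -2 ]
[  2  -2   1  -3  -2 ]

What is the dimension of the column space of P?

Row reduce to echelon form.
R2 ← R2 − (2/3)·R1: [0, 0, 0, 0, 0]
R3 ← R3 + (1/3)·R1: [0, 0, 0, 0, 0]
R4 ← R4 + (1/3)·R1: [0, 0, 0, 0, 0]
Echelon form has 1 nonzero row, so rank(P) = 1.
The column space has dimension equal to the rank: 1.

1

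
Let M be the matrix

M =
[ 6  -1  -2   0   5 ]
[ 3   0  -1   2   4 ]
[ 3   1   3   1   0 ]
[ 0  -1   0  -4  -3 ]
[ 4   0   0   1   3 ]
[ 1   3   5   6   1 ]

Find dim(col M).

3

Row reduce to echelon form.
R2 ← R2 − (1/2)·R1: [0, 1/2, 0, 2, 3/2]
R3 ← R3 − (1/2)·R1: [0, 3/2, 4, 1, -5/2]
R5 ← R5 − (2/3)·R1: [0, 2/3, 4/3, 1, -1/3]
R6 ← R6 − (1/6)·R1: [0, 19/6, 16/3, 6, 1/6]
R3 ← R3 − (3)·R2: [0, 0, 4, -5, -7]
R4 ← R4 + (2)·R2: [0, 0, 0, 0, 0]
R5 ← R5 − (4/3)·R2: [0, 0, 4/3, -5/3, -7/3]
R6 ← R6 − (19/3)·R2: [0, 0, 16/3, -20/3, -28/3]
R5 ← R5 − (1/3)·R3: [0, 0, 0, 0, 0]
R6 ← R6 − (4/3)·R3: [0, 0, 0, 0, 0]
Echelon form has 3 nonzero rows, so rank(M) = 3.
The column space has dimension equal to the rank: 3.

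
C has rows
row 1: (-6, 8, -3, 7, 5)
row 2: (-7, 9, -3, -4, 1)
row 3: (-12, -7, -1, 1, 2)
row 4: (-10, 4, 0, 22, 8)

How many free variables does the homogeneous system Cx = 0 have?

1

Row reduce to echelon form.
R2 ← R2 − (7/6)·R1: [0, -1/3, 1/2, -73/6, -29/6]
R3 ← R3 − (2)·R1: [0, -23, 5, -13, -8]
R4 ← R4 − (5/3)·R1: [0, -28/3, 5, 31/3, -1/3]
R3 ← R3 − (69)·R2: [0, 0, -59/2, 1653/2, 651/2]
R4 ← R4 − (28)·R2: [0, 0, -9, 351, 135]
R4 ← R4 − (18/59)·R3: [0, 0, 0, 5832/59, 2106/59]
4 nonzero rows, so rank(C) = 4.
C has 5 columns; by rank–nullity, nullity = 5 − 4 = 1.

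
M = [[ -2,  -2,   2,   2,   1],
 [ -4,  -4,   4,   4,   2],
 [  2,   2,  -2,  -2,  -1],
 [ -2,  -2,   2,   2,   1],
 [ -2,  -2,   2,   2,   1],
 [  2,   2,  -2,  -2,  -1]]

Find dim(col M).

1

Row reduce to echelon form.
R2 ← R2 − (2)·R1: [0, 0, 0, 0, 0]
R3 ← R3 + R1: [0, 0, 0, 0, 0]
R4 ← R4 − R1: [0, 0, 0, 0, 0]
R5 ← R5 − R1: [0, 0, 0, 0, 0]
R6 ← R6 + R1: [0, 0, 0, 0, 0]
Echelon form has 1 nonzero row, so rank(M) = 1.
The column space has dimension equal to the rank: 1.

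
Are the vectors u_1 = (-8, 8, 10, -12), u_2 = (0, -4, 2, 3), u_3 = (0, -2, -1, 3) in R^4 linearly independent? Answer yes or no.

yes

Form the matrix with these vectors as rows and row reduce.
R3 ← R3 − (1/2)·R2: [0, 0, -2, 3/2]
3 nonzero rows, so the 3 vectors span a space of dimension 3.
Since 3 = 3, the vectors are linearly independent.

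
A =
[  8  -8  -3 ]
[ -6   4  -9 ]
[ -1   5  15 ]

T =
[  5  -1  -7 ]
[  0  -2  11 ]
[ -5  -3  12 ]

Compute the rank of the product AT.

3

First compute AT:
[[ 55,  17, -180],
 [ 15,  25, -22],
 [-80, -54, 242]]
Now row reduce the product.
R2 ← R2 − (3/11)·R1: [0, 224/11, 298/11]
R3 ← R3 + (16/11)·R1: [0, -322/11, -218/11]
R3 ← R3 + (23/16)·R2: [0, 0, 153/8]
3 nonzero rows, so rank(AT) = 3.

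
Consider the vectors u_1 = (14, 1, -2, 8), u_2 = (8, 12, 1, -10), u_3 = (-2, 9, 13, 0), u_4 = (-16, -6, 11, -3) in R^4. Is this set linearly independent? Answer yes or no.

yes

Form the matrix with these vectors as rows and row reduce.
R2 ← R2 − (4/7)·R1: [0, 80/7, 15/7, -102/7]
R3 ← R3 + (1/7)·R1: [0, 64/7, 89/7, 8/7]
R4 ← R4 + (8/7)·R1: [0, -34/7, 61/7, 43/7]
R3 ← R3 − (4/5)·R2: [0, 0, 11, 64/5]
R4 ← R4 + (17/40)·R2: [0, 0, 77/8, -1/20]
R4 ← R4 − (7/8)·R3: [0, 0, 0, -45/4]
4 nonzero rows, so the 4 vectors span a space of dimension 4.
Since 4 = 4, the vectors are linearly independent.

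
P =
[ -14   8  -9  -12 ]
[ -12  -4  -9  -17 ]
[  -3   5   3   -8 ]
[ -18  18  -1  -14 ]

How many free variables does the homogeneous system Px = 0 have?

0

Row reduce to echelon form.
R2 ← R2 − (6/7)·R1: [0, -76/7, -9/7, -47/7]
R3 ← R3 − (3/14)·R1: [0, 23/7, 69/14, -38/7]
R4 ← R4 − (9/7)·R1: [0, 54/7, 74/7, 10/7]
R3 ← R3 + (23/76)·R2: [0, 0, 345/76, -567/76]
R4 ← R4 + (27/38)·R2: [0, 0, 367/38, -127/38]
R4 ← R4 − (734/345)·R3: [0, 0, 0, 1441/115]
4 nonzero rows, so rank(P) = 4.
P has 4 columns; by rank–nullity, nullity = 4 − 4 = 0.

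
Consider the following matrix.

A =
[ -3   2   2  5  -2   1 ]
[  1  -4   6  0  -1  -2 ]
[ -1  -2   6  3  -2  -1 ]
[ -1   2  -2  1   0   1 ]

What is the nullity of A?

Row reduce to echelon form.
R2 ← R2 + (1/3)·R1: [0, -10/3, 20/3, 5/3, -5/3, -5/3]
R3 ← R3 − (1/3)·R1: [0, -8/3, 16/3, 4/3, -4/3, -4/3]
R4 ← R4 − (1/3)·R1: [0, 4/3, -8/3, -2/3, 2/3, 2/3]
R3 ← R3 − (4/5)·R2: [0, 0, 0, 0, 0, 0]
R4 ← R4 + (2/5)·R2: [0, 0, 0, 0, 0, 0]
2 nonzero rows, so rank(A) = 2.
A has 6 columns; by rank–nullity, nullity = 6 − 2 = 4.

4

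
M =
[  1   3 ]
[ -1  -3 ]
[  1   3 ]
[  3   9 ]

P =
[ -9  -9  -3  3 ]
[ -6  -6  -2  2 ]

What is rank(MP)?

1

First compute MP:
[[-27, -27,  -9,   9],
 [ 27,  27,   9,  -9],
 [-27, -27,  -9,   9],
 [-81, -81, -27,  27]]
Now row reduce the product.
R2 ← R2 + R1: [0, 0, 0, 0]
R3 ← R3 − R1: [0, 0, 0, 0]
R4 ← R4 − (3)·R1: [0, 0, 0, 0]
1 nonzero row, so rank(MP) = 1.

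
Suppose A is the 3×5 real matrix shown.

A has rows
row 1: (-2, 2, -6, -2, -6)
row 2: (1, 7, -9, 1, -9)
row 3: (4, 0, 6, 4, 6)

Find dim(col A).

2

Row reduce to echelon form.
R2 ← R2 + (1/2)·R1: [0, 8, -12, 0, -12]
R3 ← R3 + (2)·R1: [0, 4, -6, 0, -6]
R3 ← R3 − (1/2)·R2: [0, 0, 0, 0, 0]
Echelon form has 2 nonzero rows, so rank(A) = 2.
The column space has dimension equal to the rank: 2.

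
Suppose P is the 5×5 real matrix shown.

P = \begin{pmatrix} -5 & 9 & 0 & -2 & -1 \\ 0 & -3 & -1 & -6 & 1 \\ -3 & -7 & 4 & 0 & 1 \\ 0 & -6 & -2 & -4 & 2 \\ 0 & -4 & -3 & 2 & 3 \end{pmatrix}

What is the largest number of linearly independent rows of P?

5

Row reduce to echelon form.
R3 ← R3 − (3/5)·R1: [0, -62/5, 4, 6/5, 8/5]
R3 ← R3 − (62/15)·R2: [0, 0, 122/15, 26, -38/15]
R4 ← R4 − (2)·R2: [0, 0, 0, 8, 0]
R5 ← R5 − (4/3)·R2: [0, 0, -5/3, 10, 5/3]
R5 ← R5 + (25/122)·R3: [0, 0, 0, 935/61, 70/61]
R5 ← R5 − (935/488)·R4: [0, 0, 0, 0, 70/61]
Echelon form has 5 nonzero rows, so rank(P) = 5.
The rank gives the maximum number of linearly independent rows: 5.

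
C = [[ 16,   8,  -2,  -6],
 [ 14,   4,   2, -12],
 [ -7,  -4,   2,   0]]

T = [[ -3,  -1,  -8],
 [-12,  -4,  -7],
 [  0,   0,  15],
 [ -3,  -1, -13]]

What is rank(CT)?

2

First compute CT:
[[-126, -42, -136],
 [-54, -18,  46],
 [ 69,  23, 114]]
Now row reduce the product.
R2 ← R2 − (3/7)·R1: [0, 0, 730/7]
R3 ← R3 + (23/42)·R1: [0, 0, 830/21]
R3 ← R3 − (83/219)·R2: [0, 0, 0]
2 nonzero rows, so rank(CT) = 2.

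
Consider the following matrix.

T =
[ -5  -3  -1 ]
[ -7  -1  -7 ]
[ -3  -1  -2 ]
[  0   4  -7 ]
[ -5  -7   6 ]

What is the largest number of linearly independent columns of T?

2

Row reduce to echelon form.
R2 ← R2 − (7/5)·R1: [0, 16/5, -28/5]
R3 ← R3 − (3/5)·R1: [0, 4/5, -7/5]
R5 ← R5 − R1: [0, -4, 7]
R3 ← R3 − (1/4)·R2: [0, 0, 0]
R4 ← R4 − (5/4)·R2: [0, 0, 0]
R5 ← R5 + (5/4)·R2: [0, 0, 0]
Echelon form has 2 nonzero rows, so rank(T) = 2.
The rank gives the maximum number of linearly independent columns: 2.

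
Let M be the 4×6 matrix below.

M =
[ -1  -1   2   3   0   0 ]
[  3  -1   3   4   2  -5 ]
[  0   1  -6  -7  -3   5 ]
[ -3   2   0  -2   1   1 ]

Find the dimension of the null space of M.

Row reduce to echelon form.
R2 ← R2 + (3)·R1: [0, -4, 9, 13, 2, -5]
R4 ← R4 − (3)·R1: [0, 5, -6, -11, 1, 1]
R3 ← R3 + (1/4)·R2: [0, 0, -15/4, -15/4, -5/2, 15/4]
R4 ← R4 + (5/4)·R2: [0, 0, 21/4, 21/4, 7/2, -21/4]
R4 ← R4 + (7/5)·R3: [0, 0, 0, 0, 0, 0]
3 nonzero rows, so rank(M) = 3.
M has 6 columns; by rank–nullity, nullity = 6 − 3 = 3.

3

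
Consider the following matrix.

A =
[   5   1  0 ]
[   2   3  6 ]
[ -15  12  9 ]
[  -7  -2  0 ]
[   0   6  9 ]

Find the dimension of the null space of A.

Row reduce to echelon form.
R2 ← R2 − (2/5)·R1: [0, 13/5, 6]
R3 ← R3 + (3)·R1: [0, 15, 9]
R4 ← R4 + (7/5)·R1: [0, -3/5, 0]
R3 ← R3 − (75/13)·R2: [0, 0, -333/13]
R4 ← R4 + (3/13)·R2: [0, 0, 18/13]
R5 ← R5 − (30/13)·R2: [0, 0, -63/13]
R4 ← R4 + (2/37)·R3: [0, 0, 0]
R5 ← R5 − (7/37)·R3: [0, 0, 0]
3 nonzero rows, so rank(A) = 3.
A has 3 columns; by rank–nullity, nullity = 3 − 3 = 0.

0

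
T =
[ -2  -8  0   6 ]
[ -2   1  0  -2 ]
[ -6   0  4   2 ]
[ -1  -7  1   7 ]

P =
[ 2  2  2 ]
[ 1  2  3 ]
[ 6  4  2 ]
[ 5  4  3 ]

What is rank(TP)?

2

First compute TP:
[[ 18,   4, -10],
 [-13, -10,  -7],
 [ 22,  12,   2],
 [ 32,  16,   0]]
Now row reduce the product.
R2 ← R2 + (13/18)·R1: [0, -64/9, -128/9]
R3 ← R3 − (11/9)·R1: [0, 64/9, 128/9]
R4 ← R4 − (16/9)·R1: [0, 80/9, 160/9]
R3 ← R3 + R2: [0, 0, 0]
R4 ← R4 + (5/4)·R2: [0, 0, 0]
2 nonzero rows, so rank(TP) = 2.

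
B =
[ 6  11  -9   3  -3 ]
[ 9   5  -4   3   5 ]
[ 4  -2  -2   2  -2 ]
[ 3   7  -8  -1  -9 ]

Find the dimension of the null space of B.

1

Row reduce to echelon form.
R2 ← R2 − (3/2)·R1: [0, -23/2, 19/2, -3/2, 19/2]
R3 ← R3 − (2/3)·R1: [0, -28/3, 4, 0, 0]
R4 ← R4 − (1/2)·R1: [0, 3/2, -7/2, -5/2, -15/2]
R3 ← R3 − (56/69)·R2: [0, 0, -256/69, 28/23, -532/69]
R4 ← R4 + (3/23)·R2: [0, 0, -52/23, -62/23, -144/23]
R4 ← R4 − (39/64)·R3: [0, 0, 0, -55/16, -25/16]
4 nonzero rows, so rank(B) = 4.
B has 5 columns; by rank–nullity, nullity = 5 − 4 = 1.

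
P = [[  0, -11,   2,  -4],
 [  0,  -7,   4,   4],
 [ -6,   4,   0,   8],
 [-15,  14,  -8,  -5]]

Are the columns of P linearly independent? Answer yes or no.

yes

Row reduce P to echelon form.
Swap R1 ↔ R3
R4 ← R4 − (5/2)·R1: [0, 4, -8, -25]
R3 ← R3 − (11/7)·R2: [0, 0, -30/7, -72/7]
R4 ← R4 + (4/7)·R2: [0, 0, -40/7, -159/7]
R4 ← R4 − (4/3)·R3: [0, 0, 0, -9]
4 pivots among 4 columns.
Every column is a pivot column, so the columns are linearly independent.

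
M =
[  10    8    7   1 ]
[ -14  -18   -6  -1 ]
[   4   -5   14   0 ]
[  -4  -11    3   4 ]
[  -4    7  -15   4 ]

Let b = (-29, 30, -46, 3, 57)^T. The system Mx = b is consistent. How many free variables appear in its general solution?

Row reduce the augmented matrix [M | b].
R2 ← R2 + (7/5)·R1: [0, -34/5, 19/5, 2/5, -53/5]
R3 ← R3 − (2/5)·R1: [0, -41/5, 56/5, -2/5, -172/5]
R4 ← R4 + (2/5)·R1: [0, -39/5, 29/5, 22/5, -43/5]
R5 ← R5 + (2/5)·R1: [0, 51/5, -61/5, 22/5, 227/5]
R3 ← R3 − (41/34)·R2: [0, 0, 225/34, -15/17, -735/34]
R4 ← R4 − (39/34)·R2: [0, 0, 49/34, 67/17, 121/34]
R5 ← R5 + (3/2)·R2: [0, 0, -13/2, 5, 59/2]
R4 ← R4 − (49/225)·R3: [0, 0, 0, 62/15, 124/15]
R5 ← R5 + (221/225)·R3: [0, 0, 0, 62/15, 124/15]
R5 ← R5 − R4: [0, 0, 0, 0, 0]
The echelon form has 4 nonzero rows, and every pivot lies in the first 4 columns, so rank(M) = rank([M|b]) = 4.
The system is consistent.
Free variables = (unknowns) − (rank) = 4 − 4 = 0.

0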